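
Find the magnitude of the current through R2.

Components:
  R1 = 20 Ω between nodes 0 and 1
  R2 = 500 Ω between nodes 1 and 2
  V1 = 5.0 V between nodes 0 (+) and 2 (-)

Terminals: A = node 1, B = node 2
Nodal analysis, taking node 2 as the 0 V reference.
Source V1 fixes V_0 = 5 V.
KCL at each unknown node (sum of currents leaving = 0; resistances in Ω):
  Node 1: (V_1 - 5)/20 + (V_1 - 0)/500 = 0
Collecting terms: 0.052 × V_1 = 0.25  =>  V_1 = 4.808 V
I_R2 = (V_1 - V_2)/R2 = (4.808 - 0)/500 = 0.009615 A
|I_R2| = 0.009615 A

Final answer: |I_R2| = 0.009615 A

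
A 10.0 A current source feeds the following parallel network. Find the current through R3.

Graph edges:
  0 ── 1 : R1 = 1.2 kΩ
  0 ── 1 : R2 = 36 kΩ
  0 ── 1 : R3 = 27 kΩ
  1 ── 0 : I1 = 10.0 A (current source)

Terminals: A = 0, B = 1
All resistors sit directly between nodes 0 and 1, so they are in parallel and share one voltage V; the full source current 10 A splits among them.
1/R_par = 1/1200 + 1/36000 + 1/27000 = 0.0008981 S  =>  R_par = 1113 Ω
V = I × R_par = 10 × 1113 = 11130 V
I_R3 = V/R3 = 11130/27000 = 0.4124 A

Final answer: 0.4124 A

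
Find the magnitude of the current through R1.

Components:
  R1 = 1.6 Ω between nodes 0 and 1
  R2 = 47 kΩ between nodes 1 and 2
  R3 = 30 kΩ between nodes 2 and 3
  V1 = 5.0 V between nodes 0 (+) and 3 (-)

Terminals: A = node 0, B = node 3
Nodal analysis, taking node 3 as the 0 V reference.
Source V1 fixes V_0 = 5 V.
KCL at each unknown node (sum of currents leaving = 0; resistances in Ω):
  Node 1: (V_1 - 5)/1.6 + (V_1 - V_2)/47000 = 0
  Node 2: (V_2 - V_1)/47000 + (V_2 - 0)/30000 = 0
Collecting terms (coefficients in siemens):
  0.625·V_1 - 0.00002128·V_2 = 3.125
  0.00005461·V_2 - 0.00002128·V_1 = 0
Determinant D = (0.625)(0.00005461) - (-0.00002128)(-0.00002128) = 0.00003413
V_1 = [(3.125)(0.00005461) - (-0.00002128)(0)]/D = 5 V
V_2 = [(0.625)(0) - (3.125)(-0.00002128)]/D = 1.948 V
I_R1 = (V_0 - V_1)/R1 = (5 - 5)/1.6 = 0.00006493 A
|I_R1| = 0.00006493 A

Final answer: |I_R1| = 6.493e-05 A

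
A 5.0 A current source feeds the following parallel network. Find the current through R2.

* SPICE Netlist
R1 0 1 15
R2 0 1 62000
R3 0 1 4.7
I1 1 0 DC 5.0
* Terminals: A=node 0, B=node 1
All resistors sit directly between nodes 0 and 1, so they are in parallel and share one voltage V; the full source current 5 A splits among them.
1/R_par = 1/15 + 1/62000 + 1/4.7 = 0.2794 S  =>  R_par = 3.578 Ω
V = I × R_par = 5 × 3.578 = 17.89 V
I_R2 = V/R2 = 17.89/62000 = 0.0002886 A

Final answer: 0.0002886 A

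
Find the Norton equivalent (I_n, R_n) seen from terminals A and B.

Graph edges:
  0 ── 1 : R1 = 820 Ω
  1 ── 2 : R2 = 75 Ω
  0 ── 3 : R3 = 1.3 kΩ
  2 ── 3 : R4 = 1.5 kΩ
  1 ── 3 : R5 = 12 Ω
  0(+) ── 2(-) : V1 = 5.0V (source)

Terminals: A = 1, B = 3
Find the Thévenin equivalent first; then I_n = V_th/R_th and R_n = R_th.
Step 1 — V_th is the open-circuit voltage V_A - V_B (nothing connected across the terminals).
Nodal analysis, taking node 2 as the 0 V reference.
Source V1 fixes V_0 = 5 V.
KCL at each unknown node (sum of currents leaving = 0; resistances in Ω):
  Node 1: (V_1 - 5)/820 + (V_1 - 0)/75 + (V_1 - V_3)/12 = 0
  Node 3: (V_3 - 5)/1300 + (V_3 - 0)/1500 + (V_3 - V_1)/12 = 0
Collecting terms (coefficients in siemens):
  0.09789·V_1 - 0.08333·V_3 = 0.006098
  0.08477·V_3 - 0.08333·V_1 = 0.003846
Determinant D = (0.09789)(0.08477) - (-0.08333)(-0.08333) = 0.001353
V_1 = [(0.006098)(0.08477) - (-0.08333)(0.003846)]/D = 0.6188 V
V_3 = [(0.09789)(0.003846) - (0.006098)(-0.08333)]/D = 0.6537 V
V_th = V_1 - V_3 = 0.6188 - 0.6537 = -0.03489 V
Step 2 — R_th: zero the source — replace V1 by a short circuit (node 2 merges into node 0) — and find the resistance seen between A (node 1) and B (node 3).
Reduce the network between node 1 (A) and node 3 (B) by series/parallel combination:
  Rp1 = R1 ‖ R2 (parallel, both between nodes 0 and 1) = 1/(1/820 + 1/75) = 68.72 Ω
  Rp2 = R3 ‖ R4 (parallel, both between nodes 0 and 3) = 1/(1/1300 + 1/1500) = 696.4 Ω
  Rs1 = Rp1 + Rp2 (series, joined only at node 0) = 68.72 + 696.4 = 765.1 Ω
  Rp3 = R5 ‖ Rs1 (parallel, both between nodes 1 and 3) = 1/(1/12 + 1/765.1) = 11.81 Ω
R_th = 11.81 Ω
I_n = V_th/R_th = -0.03489/11.81 = -0.002953 A, and R_n = R_th = 11.81 Ω

Final answer: I_n = -0.002953 A, R_n = 11.81 Ω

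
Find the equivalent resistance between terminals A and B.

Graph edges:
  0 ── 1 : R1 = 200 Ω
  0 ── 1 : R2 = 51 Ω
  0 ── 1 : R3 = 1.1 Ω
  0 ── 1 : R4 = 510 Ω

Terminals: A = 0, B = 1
Reduce the network between node 0 (A) and node 1 (B) by series/parallel combination:
  Rp1 = R1 ‖ R2 ‖ R3 ‖ R4 (parallel, all between nodes 0 and 1) = 1/(1/200 + 1/51 + 1/1.1 + 1/510) = 1.069 Ω
R_eq = 1.069 Ω

Final answer: 1.069 Ω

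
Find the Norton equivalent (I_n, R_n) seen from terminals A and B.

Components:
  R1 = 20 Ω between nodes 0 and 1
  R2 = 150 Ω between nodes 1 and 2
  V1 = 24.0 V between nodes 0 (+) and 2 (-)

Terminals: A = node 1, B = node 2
Find the Thévenin equivalent first; then I_n = V_th/R_th and R_n = R_th.
Step 1 — V_th is the open-circuit voltage V_A - V_B (nothing connected across the terminals).
Nodal analysis, taking node 2 as the 0 V reference.
Source V1 fixes V_0 = 24 V.
KCL at each unknown node (sum of currents leaving = 0; resistances in Ω):
  Node 1: (V_1 - 24)/20 + (V_1 - 0)/150 = 0
Collecting terms: 0.05667 × V_1 = 1.2  =>  V_1 = 21.18 V
V_th = V_1 - V_2 = 21.18 - 0 = 21.18 V
Step 2 — R_th: zero the source — replace V1 by a short circuit (node 2 merges into node 0) — and find the resistance seen between A (node 1) and B (node 0).
Reduce the network between node 1 (A) and node 0 (B) by series/parallel combination:
  Rp1 = R1 ‖ R2 (parallel, both between nodes 0 and 1) = 1/(1/20 + 1/150) = 17.65 Ω
R_th = 17.65 Ω
I_n = V_th/R_th = 21.18/17.65 = 1.2 A, and R_n = R_th = 17.65 Ω

Final answer: I_n = 1.2 A, R_n = 17.65 Ω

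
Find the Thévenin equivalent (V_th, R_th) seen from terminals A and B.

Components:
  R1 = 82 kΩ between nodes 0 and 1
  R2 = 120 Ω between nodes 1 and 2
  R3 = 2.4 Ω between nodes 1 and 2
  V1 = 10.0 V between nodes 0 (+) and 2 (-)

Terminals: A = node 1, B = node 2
Step 1 — V_th is the open-circuit voltage V_A - V_B (nothing connected across the terminals).
Nodal analysis, taking node 2 as the 0 V reference.
Source V1 fixes V_0 = 10 V.
KCL at each unknown node (sum of currents leaving = 0; resistances in Ω):
  Node 1: (V_1 - 10)/82000 + (V_1 - 0)/120 + (V_1 - 0)/2.4 = 0
Collecting terms: 0.425 × V_1 = 0.000122  =>  V_1 = 0.0002869 V
V_th = V_1 - V_2 = 0.0002869 - 0 = 0.0002869 V
Step 2 — R_th: zero the source — replace V1 by a short circuit (node 2 merges into node 0) — and find the resistance seen between A (node 1) and B (node 0).
Reduce the network between node 1 (A) and node 0 (B) by series/parallel combination:
  Rp1 = R1 ‖ R2 ‖ R3 (parallel, all between nodes 0 and 1) = 1/(1/82000 + 1/120 + 1/2.4) = 2.353 Ω
R_th = 2.353 Ω

Final answer: V_th = 0.0002869 V, R_th = 2.353 Ω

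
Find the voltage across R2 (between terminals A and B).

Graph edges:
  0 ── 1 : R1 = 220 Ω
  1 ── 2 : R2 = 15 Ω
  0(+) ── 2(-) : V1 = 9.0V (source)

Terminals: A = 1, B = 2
R1 and R2 are in series across V1 (node 0 → node 1 → node 2), and the output A–B is taken across R2, so this is a voltage divider.
Series current: I = V1/(R1 + R2) = 9/(220 + 15) = 9/235 = 0.0383 A
V_R2 = I × R2 = V1 × R2/(R1 + R2) = 9 × 15/235 = 0.5745 V

Final answer: 0.5745 V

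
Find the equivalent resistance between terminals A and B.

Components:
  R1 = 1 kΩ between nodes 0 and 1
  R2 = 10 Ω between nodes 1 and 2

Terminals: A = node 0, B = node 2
Reduce the network between node 0 (A) and node 2 (B) by series/parallel combination:
  Rs1 = R1 + R2 (series, joined only at node 1) = 1000 + 10 = 1010 Ω
R_eq = 1.01 kΩ

Final answer: 1.01 kΩ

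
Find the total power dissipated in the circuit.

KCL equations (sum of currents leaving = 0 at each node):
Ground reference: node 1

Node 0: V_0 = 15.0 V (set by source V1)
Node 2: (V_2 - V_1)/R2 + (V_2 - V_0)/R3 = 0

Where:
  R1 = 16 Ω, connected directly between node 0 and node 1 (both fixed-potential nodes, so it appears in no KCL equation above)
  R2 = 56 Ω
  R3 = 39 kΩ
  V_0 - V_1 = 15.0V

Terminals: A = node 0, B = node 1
Nodal analysis, taking node 1 as the 0 V reference.
Source V1 fixes V_0 = 15 V.
KCL at each unknown node (sum of currents leaving = 0; resistances in Ω):
  Node 2: (V_2 - 0)/56 + (V_2 - 15)/39000 = 0
Collecting terms: 0.01788 × V_2 = 0.0003846  =>  V_2 = 0.02151 V
Power in each resistor, P = (ΔV)²/R:
  P_R1 = (15 - 0)²/16 = 14.06 W
  P_R2 = (0 - 0.02151)²/56 = 0.00000826 W
  P_R3 = (15 - 0.02151)²/39000 = 0.005753 W
P_total = P_R1 + P_R2 + P_R3 = 14.07 W

Final answer: 14.07 W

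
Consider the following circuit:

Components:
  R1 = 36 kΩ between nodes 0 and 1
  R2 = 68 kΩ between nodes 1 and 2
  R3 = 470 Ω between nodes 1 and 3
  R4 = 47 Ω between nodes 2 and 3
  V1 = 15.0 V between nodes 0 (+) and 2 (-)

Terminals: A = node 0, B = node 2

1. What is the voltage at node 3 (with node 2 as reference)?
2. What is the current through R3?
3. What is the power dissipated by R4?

Nodal analysis, taking node 2 as the 0 V reference.
Source V1 fixes V_0 = 15 V.
KCL at each unknown node (sum of currents leaving = 0; resistances in Ω):
  Node 1: (V_1 - 15)/36000 + (V_1 - 0)/68000 + (V_1 - V_3)/470 = 0
  Node 3: (V_3 - V_1)/470 + (V_3 - 0)/47 = 0
Collecting terms (coefficients in siemens):
  0.00217·V_1 - 0.002128·V_3 = 0.0004167
  0.0234·V_3 - 0.002128·V_1 = 0
Determinant D = (0.00217)(0.0234) - (-0.002128)(-0.002128) = 0.00004626
V_1 = [(0.0004167)(0.0234) - (-0.002128)(0)]/D = 0.2108 V
V_3 = [(0.00217)(0) - (0.0004167)(-0.002128)]/D = 0.01916 V
Part 1:
  Read off the nodal solution: V_3 = 0.01916 V
Part 2:
  I_R3 = (V_1 - V_3)/R3 = (0.2108 - 0.01916)/470 = 0.0004077 A
  Magnitude: I_R3 = 0.0004077 A
Part 3:
  I_R4 = (V_2 - V_3)/R4 = (0 - 0.01916)/47 = -0.0004077 A
  P_R4 = I_R4² × R4 = (-0.0004077)² × 47 = 0.000007813 W

Final answers:
1. V_3 = 0.01916 V
2. I_R3 = 0.0004077 A
3. P_R4 = 7.813e-06 W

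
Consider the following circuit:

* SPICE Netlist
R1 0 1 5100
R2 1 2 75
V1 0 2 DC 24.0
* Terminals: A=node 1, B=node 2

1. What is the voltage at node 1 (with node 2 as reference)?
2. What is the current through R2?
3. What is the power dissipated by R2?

Nodal analysis, taking node 2 as the 0 V reference.
Source V1 fixes V_0 = 24 V.
KCL at each unknown node (sum of currents leaving = 0; resistances in Ω):
  Node 1: (V_1 - 24)/5100 + (V_1 - 0)/75 = 0
Collecting terms: 0.01353 × V_1 = 0.004706  =>  V_1 = 0.3478 V
Part 1:
  Read off the nodal solution: V_1 = 0.3478 V
Part 2:
  I_R2 = (V_1 - V_2)/R2 = (0.3478 - 0)/75 = 0.004638 A
  Magnitude: I_R2 = 0.004638 A
Part 3:
  I_R2 = (V_1 - V_2)/R2 = (0.3478 - 0)/75 = 0.004638 A
  P_R2 = I_R2² × R2 = (0.004638)² × 75 = 0.001613 W

Final answers:
1. V_1 = 0.3478 V
2. I_R2 = 0.004638 A
3. P_R2 = 0.001613 W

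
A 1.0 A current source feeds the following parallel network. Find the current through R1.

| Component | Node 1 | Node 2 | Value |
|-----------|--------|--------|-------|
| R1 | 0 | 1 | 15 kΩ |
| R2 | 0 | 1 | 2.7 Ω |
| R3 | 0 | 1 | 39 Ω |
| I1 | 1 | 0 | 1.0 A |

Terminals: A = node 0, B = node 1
All resistors sit directly between nodes 0 and 1, so they are in parallel and share one voltage V; the full source current 1 A splits among them.
1/R_par = 1/15000 + 1/2.7 + 1/39 = 0.3961 S  =>  R_par = 2.525 Ω
V = I × R_par = 1 × 2.525 = 2.525 V
I_R1 = V/R1 = 2.525/15000 = 0.0001683 A

Final answer: 0.0001683 A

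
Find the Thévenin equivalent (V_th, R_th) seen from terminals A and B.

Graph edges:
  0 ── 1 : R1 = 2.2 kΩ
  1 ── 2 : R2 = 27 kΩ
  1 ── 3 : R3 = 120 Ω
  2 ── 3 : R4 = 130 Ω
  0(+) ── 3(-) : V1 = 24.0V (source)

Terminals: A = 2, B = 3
Step 1 — V_th is the open-circuit voltage V_A - V_B (nothing connected across the terminals).
Nodal analysis, taking node 3 as the 0 V reference.
Source V1 fixes V_0 = 24 V.
KCL at each unknown node (sum of currents leaving = 0; resistances in Ω):
  Node 1: (V_1 - 24)/2200 + (V_1 - V_2)/27000 + (V_1 - 0)/120 = 0
  Node 2: (V_2 - V_1)/27000 + (V_2 - 0)/130 = 0
Collecting terms (coefficients in siemens):
  0.008825·V_1 - 0.00003704·V_2 = 0.01091
  0.007729·V_2 - 0.00003704·V_1 = 0
Determinant D = (0.008825)(0.007729) - (-0.00003704)(-0.00003704) = 0.00006821
V_1 = [(0.01091)(0.007729) - (-0.00003704)(0)]/D = 1.236 V
V_2 = [(0.008825)(0) - (0.01091)(-0.00003704)]/D = 0.005924 V
V_th = V_2 - V_3 = 0.005924 - 0 = 0.005924 V
Step 2 — R_th: zero the source — replace V1 by a short circuit (node 3 merges into node 0) — and find the resistance seen between A (node 2) and B (node 0).
Reduce the network between node 2 (A) and node 0 (B) by series/parallel combination:
  Rp1 = R1 ‖ R3 (parallel, both between nodes 0 and 1) = 1/(1/2200 + 1/120) = 113.8 Ω
  Rs1 = R2 + Rp1 (series, joined only at node 1) = 27000 + 113.8 = 27110 Ω
  Rp2 = R4 ‖ Rs1 (parallel, both between nodes 0 and 2) = 1/(1/130 + 1/27110) = 129.4 Ω
R_th = 129.4 Ω

Final answer: V_th = 0.005924 V, R_th = 129.4 Ω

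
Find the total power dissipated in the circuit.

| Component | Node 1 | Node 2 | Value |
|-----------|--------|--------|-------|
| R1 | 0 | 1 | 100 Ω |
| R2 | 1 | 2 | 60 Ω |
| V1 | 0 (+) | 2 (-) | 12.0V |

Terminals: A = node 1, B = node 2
Nodal analysis, taking node 2 as the 0 V reference.
Source V1 fixes V_0 = 12 V.
KCL at each unknown node (sum of currents leaving = 0; resistances in Ω):
  Node 1: (V_1 - 12)/100 + (V_1 - 0)/60 = 0
Collecting terms: 0.02667 × V_1 = 0.12  =>  V_1 = 4.5 V
Power in each resistor, P = (ΔV)²/R:
  P_R1 = (12 - 4.5)²/100 = 0.5625 W
  P_R2 = (4.5 - 0)²/60 = 0.3375 W
P_total = P_R1 + P_R2 = 0.9 W

Final answer: 0.9 W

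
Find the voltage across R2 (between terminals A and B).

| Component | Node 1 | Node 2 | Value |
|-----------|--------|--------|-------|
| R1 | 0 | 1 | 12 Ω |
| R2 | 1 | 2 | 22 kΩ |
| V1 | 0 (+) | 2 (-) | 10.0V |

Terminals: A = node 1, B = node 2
R1 and R2 are in series across V1 (node 0 → node 1 → node 2), and the output A–B is taken across R2, so this is a voltage divider.
Series current: I = V1/(R1 + R2) = 10/(12 + 22000) = 10/22010 = 0.0004543 A
V_R2 = I × R2 = V1 × R2/(R1 + R2) = 10 × 22000/22010 = 9.995 V

Final answer: 9.995 V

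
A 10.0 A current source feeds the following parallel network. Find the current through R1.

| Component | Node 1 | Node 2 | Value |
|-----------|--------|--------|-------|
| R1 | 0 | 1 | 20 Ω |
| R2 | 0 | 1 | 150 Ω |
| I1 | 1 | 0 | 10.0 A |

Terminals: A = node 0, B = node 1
All resistors sit directly between nodes 0 and 1, so they are in parallel and share one voltage V; the full source current 10 A splits among them.
1/R_par = 1/20 + 1/150 = 0.05667 S  =>  R_par = 17.65 Ω
V = I × R_par = 10 × 17.65 = 176.5 V
I_R1 = V/R1 = 176.5/20 = 8.824 A

Final answer: 8.824 A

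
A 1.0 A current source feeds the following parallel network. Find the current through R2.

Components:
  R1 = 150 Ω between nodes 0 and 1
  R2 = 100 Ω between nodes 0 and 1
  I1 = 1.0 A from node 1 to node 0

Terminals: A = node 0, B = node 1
All resistors sit directly between nodes 0 and 1, so they are in parallel and share one voltage V; the full source current 1 A splits among them.
1/R_par = 1/150 + 1/100 = 0.01667 S  =>  R_par = 60 Ω
V = I × R_par = 1 × 60 = 60 V
I_R2 = V/R2 = 60/100 = 0.6 A

Final answer: 0.6 A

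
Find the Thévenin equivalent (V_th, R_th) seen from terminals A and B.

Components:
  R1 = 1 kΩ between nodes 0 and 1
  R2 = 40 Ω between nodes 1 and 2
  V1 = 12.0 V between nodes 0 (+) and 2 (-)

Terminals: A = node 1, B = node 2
Step 1 — V_th is the open-circuit voltage V_A - V_B (nothing connected across the terminals).
Nodal analysis, taking node 2 as the 0 V reference.
Source V1 fixes V_0 = 12 V.
KCL at each unknown node (sum of currents leaving = 0; resistances in Ω):
  Node 1: (V_1 - 12)/1000 + (V_1 - 0)/40 = 0
Collecting terms: 0.026 × V_1 = 0.012  =>  V_1 = 0.4615 V
V_th = V_1 - V_2 = 0.4615 - 0 = 0.4615 V
Step 2 — R_th: zero the source — replace V1 by a short circuit (node 2 merges into node 0) — and find the resistance seen between A (node 1) and B (node 0).
Reduce the network between node 1 (A) and node 0 (B) by series/parallel combination:
  Rp1 = R1 ‖ R2 (parallel, both between nodes 0 and 1) = 1/(1/1000 + 1/40) = 38.46 Ω
R_th = 38.46 Ω

Final answer: V_th = 0.4615 V, R_th = 38.46 Ω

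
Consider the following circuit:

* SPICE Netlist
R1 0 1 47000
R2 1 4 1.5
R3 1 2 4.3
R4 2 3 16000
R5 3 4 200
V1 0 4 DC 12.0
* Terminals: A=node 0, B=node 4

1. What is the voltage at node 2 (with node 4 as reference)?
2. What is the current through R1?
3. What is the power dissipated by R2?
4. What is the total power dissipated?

Nodal analysis, taking node 4 as the 0 V reference.
Source V1 fixes V_0 = 12 V.
KCL at each unknown node (sum of currents leaving = 0; resistances in Ω):
  Node 1: (V_1 - 12)/47000 + (V_1 - 0)/1.5 + (V_1 - V_2)/4.3 = 0
  Node 2: (V_2 - V_1)/4.3 + (V_2 - V_3)/16000 = 0
  Node 3: (V_3 - V_2)/16000 + (V_3 - 0)/200 = 0
Collecting terms (coefficients in siemens):
  0.8992·V_1 - 0.2326·V_2 = 0.0002553
  0.2326·V_2 - 0.2326·V_1 - 0.0000625·V_3 = 0
  0.005063·V_3 - 0.0000625·V_2 = 0
Solving these 3 simultaneous equations (Gaussian elimination) gives:
  V_1 = 0.0003829 V, V_2 = 0.0003828 V, V_3 = 0.000004726 V
Part 1:
  Read off the nodal solution: V_2 = 0.0003828 V
Part 2:
  I_R1 = (V_0 - V_1)/R1 = (12 - 0.0003829)/47000 = 0.0002553 A
  Magnitude: I_R1 = 0.0002553 A
Part 3:
  I_R2 = (V_1 - V_4)/R2 = (0.0003829 - 0)/1.5 = 0.0002553 A
  P_R2 = I_R2² × R2 = (0.0002553)² × 1.5 = 0.00000009776 W
Part 4:
  Power in each resistor, P = (ΔV)²/R:
    P_R1 = (12 - 0.0003829)²/47000 = 0.003064 W
    P_R2 = (0.0003829 - 0)²/1.5 = 0.00000009776 W
    P_R3 = (0.0003829 - 0.0003828)²/4.3 = 0.000000000000002401 W
    P_R4 = (0.0003828 - 0.000004726)²/16000 = 0.000000000008935 W
    P_R5 = (0.000004726 - 0)²/200 = 0.0000000000001117 W
  P_total = P_R1 + P_R2 + P_R3 + P_R4 + P_R5 = 0.003064 W

Final answers:
1. V_2 = 0.0003828 V
2. I_R1 = 0.0002553 A
3. P_R2 = 9.776e-08 W
4. P_total = 0.003064 W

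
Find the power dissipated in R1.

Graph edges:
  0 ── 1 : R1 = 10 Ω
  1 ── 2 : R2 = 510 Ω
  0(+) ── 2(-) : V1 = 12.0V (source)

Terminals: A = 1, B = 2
Nodal analysis, taking node 2 as the 0 V reference.
Source V1 fixes V_0 = 12 V.
KCL at each unknown node (sum of currents leaving = 0; resistances in Ω):
  Node 1: (V_1 - 12)/10 + (V_1 - 0)/510 = 0
Collecting terms: 0.102 × V_1 = 1.2  =>  V_1 = 11.77 V
I_R1 = (V_0 - V_1)/R1 = (12 - 11.77)/10 = 0.02308 A
P_R1 = I_R1² × R1 = (0.02308)² × 10 = 0.005325 W

Final answer: 0.005325 W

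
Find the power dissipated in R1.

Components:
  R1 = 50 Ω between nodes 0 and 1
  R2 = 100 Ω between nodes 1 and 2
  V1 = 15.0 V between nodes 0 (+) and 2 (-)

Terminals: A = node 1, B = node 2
Nodal analysis, taking node 2 as the 0 V reference.
Source V1 fixes V_0 = 15 V.
KCL at each unknown node (sum of currents leaving = 0; resistances in Ω):
  Node 1: (V_1 - 15)/50 + (V_1 - 0)/100 = 0
Collecting terms: 0.03 × V_1 = 0.3  =>  V_1 = 10 V
I_R1 = (V_0 - V_1)/R1 = (15 - 10)/50 = 0.1 A
P_R1 = I_R1² × R1 = (0.1)² × 50 = 0.5 W

Final answer: 0.5 W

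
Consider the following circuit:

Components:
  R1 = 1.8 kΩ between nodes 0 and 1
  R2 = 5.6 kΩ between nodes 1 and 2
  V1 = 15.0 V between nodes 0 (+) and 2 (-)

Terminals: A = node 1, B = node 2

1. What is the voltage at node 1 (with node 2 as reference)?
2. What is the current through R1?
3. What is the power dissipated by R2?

Nodal analysis, taking node 2 as the 0 V reference.
Source V1 fixes V_0 = 15 V.
KCL at each unknown node (sum of currents leaving = 0; resistances in Ω):
  Node 1: (V_1 - 15)/1800 + (V_1 - 0)/5600 = 0
Collecting terms: 0.0007341 × V_1 = 0.008333  =>  V_1 = 11.35 V
Part 1:
  Read off the nodal solution: V_1 = 11.35 V
Part 2:
  I_R1 = (V_0 - V_1)/R1 = (15 - 11.35)/1800 = 0.002027 A
  Magnitude: I_R1 = 0.002027 A
Part 3:
  I_R2 = (V_1 - V_2)/R2 = (11.35 - 0)/5600 = 0.002027 A
  P_R2 = I_R2² × R2 = (0.002027)² × 5600 = 0.02301 W

Final answers:
1. V_1 = 11.35 V
2. I_R1 = 0.002027 A
3. P_R2 = 0.02301 W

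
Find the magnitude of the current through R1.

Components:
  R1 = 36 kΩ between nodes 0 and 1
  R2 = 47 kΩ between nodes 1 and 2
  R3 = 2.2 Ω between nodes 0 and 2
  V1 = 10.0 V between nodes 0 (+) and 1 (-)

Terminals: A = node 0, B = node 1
Nodal analysis, taking node 1 as the 0 V reference.
Source V1 fixes V_0 = 10 V.
KCL at each unknown node (sum of currents leaving = 0; resistances in Ω):
  Node 2: (V_2 - 0)/47000 + (V_2 - 10)/2.2 = 0
Collecting terms: 0.4546 × V_2 = 4.545  =>  V_2 = 10 V
I_R1 = (V_0 - V_1)/R1 = (10 - 0)/36000 = 0.0002778 A
|I_R1| = 0.0002778 A

Final answer: |I_R1| = 0.0002778 A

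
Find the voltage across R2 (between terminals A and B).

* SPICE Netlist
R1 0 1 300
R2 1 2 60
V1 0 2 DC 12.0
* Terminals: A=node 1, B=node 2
R1 and R2 are in series across V1 (node 0 → node 1 → node 2), and the output A–B is taken across R2, so this is a voltage divider.
Series current: I = V1/(R1 + R2) = 12/(300 + 60) = 12/360 = 0.03333 A
V_R2 = I × R2 = V1 × R2/(R1 + R2) = 12 × 60/360 = 2 V

Final answer: 2 V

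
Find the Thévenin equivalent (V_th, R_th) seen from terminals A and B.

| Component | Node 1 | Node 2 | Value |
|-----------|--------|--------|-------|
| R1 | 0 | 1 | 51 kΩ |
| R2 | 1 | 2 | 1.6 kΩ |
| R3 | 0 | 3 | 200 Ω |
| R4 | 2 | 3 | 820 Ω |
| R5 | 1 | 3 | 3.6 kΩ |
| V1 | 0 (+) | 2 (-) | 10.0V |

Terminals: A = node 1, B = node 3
Step 1 — V_th is the open-circuit voltage V_A - V_B (nothing connected across the terminals).
Nodal analysis, taking node 2 as the 0 V reference.
Source V1 fixes V_0 = 10 V.
KCL at each unknown node (sum of currents leaving = 0; resistances in Ω):
  Node 1: (V_1 - 10)/51000 + (V_1 - 0)/1600 + (V_1 - V_3)/3600 = 0
  Node 3: (V_3 - 10)/200 + (V_3 - 0)/820 + (V_3 - V_1)/3600 = 0
Collecting terms (coefficients in siemens):
  0.0009224·V_1 - 0.0002778·V_3 = 0.0001961
  0.006497·V_3 - 0.0002778·V_1 = 0.05
Determinant D = (0.0009224)(0.006497) - (-0.0002778)(-0.0002778) = 0.000005916
V_1 = [(0.0001961)(0.006497) - (-0.0002778)(0.05)]/D = 2.563 V
V_3 = [(0.0009224)(0.05) - (0.0001961)(-0.0002778)]/D = 7.805 V
V_th = V_1 - V_3 = 2.563 - 7.805 = -5.242 V
Step 2 — R_th: zero the source — replace V1 by a short circuit (node 2 merges into node 0) — and find the resistance seen between A (node 1) and B (node 3).
Reduce the network between node 1 (A) and node 3 (B) by series/parallel combination:
  Rp1 = R1 ‖ R2 (parallel, both between nodes 0 and 1) = 1/(1/51000 + 1/1600) = 1551 Ω
  Rp2 = R3 ‖ R4 (parallel, both between nodes 0 and 3) = 1/(1/200 + 1/820) = 160.8 Ω
  Rs1 = Rp1 + Rp2 (series, joined only at node 0) = 1551 + 160.8 = 1712 Ω
  Rp3 = R5 ‖ Rs1 (parallel, both between nodes 1 and 3) = 1/(1/3600 + 1/1712) = 1160 Ω
R_th = 1.16 kΩ

Final answer: V_th = -5.242 V, R_th = 1.16 kΩ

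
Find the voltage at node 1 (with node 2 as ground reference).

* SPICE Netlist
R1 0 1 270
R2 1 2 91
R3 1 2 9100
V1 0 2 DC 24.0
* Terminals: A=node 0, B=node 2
Nodal analysis, taking node 2 as the 0 V reference.
Source V1 fixes V_0 = 24 V.
KCL at each unknown node (sum of currents leaving = 0; resistances in Ω):
  Node 1: (V_1 - 24)/270 + (V_1 - 0)/91 + (V_1 - 0)/9100 = 0
Collecting terms: 0.0148 × V_1 = 0.08889  =>  V_1 = 6.005 V
The requested potential is V_1 = 6.005 V.

Final answer: V_1 = 6.005 V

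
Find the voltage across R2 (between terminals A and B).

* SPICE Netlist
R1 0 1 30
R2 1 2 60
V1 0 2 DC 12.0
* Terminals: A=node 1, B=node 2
R1 and R2 are in series across V1 (node 0 → node 1 → node 2), and the output A–B is taken across R2, so this is a voltage divider.
Series current: I = V1/(R1 + R2) = 12/(30 + 60) = 12/90 = 0.1333 A
V_R2 = I × R2 = V1 × R2/(R1 + R2) = 12 × 60/90 = 8 V

Final answer: 8 V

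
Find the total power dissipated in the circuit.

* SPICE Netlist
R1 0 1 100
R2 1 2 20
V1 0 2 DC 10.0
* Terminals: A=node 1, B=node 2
Nodal analysis, taking node 2 as the 0 V reference.
Source V1 fixes V_0 = 10 V.
KCL at each unknown node (sum of currents leaving = 0; resistances in Ω):
  Node 1: (V_1 - 10)/100 + (V_1 - 0)/20 = 0
Collecting terms: 0.06 × V_1 = 0.1  =>  V_1 = 1.667 V
Power in each resistor, P = (ΔV)²/R:
  P_R1 = (10 - 1.667)²/100 = 0.6944 W
  P_R2 = (1.667 - 0)²/20 = 0.1389 W
P_total = P_R1 + P_R2 = 0.8333 W

Final answer: 0.8333 W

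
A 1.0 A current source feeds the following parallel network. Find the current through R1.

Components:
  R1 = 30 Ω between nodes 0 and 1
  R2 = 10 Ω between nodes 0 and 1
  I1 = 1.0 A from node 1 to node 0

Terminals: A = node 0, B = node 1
All resistors sit directly between nodes 0 and 1, so they are in parallel and share one voltage V; the full source current 1 A splits among them.
1/R_par = 1/30 + 1/10 = 0.1333 S  =>  R_par = 7.5 Ω
V = I × R_par = 1 × 7.5 = 7.5 V
I_R1 = V/R1 = 7.5/30 = 0.25 A

Final answer: 0.25 A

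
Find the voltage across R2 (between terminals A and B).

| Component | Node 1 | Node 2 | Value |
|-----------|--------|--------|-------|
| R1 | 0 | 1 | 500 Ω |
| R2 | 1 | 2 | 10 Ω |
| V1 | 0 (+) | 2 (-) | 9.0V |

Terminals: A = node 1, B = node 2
R1 and R2 are in series across V1 (node 0 → node 1 → node 2), and the output A–B is taken across R2, so this is a voltage divider.
Series current: I = V1/(R1 + R2) = 9/(500 + 10) = 9/510 = 0.01765 A
V_R2 = I × R2 = V1 × R2/(R1 + R2) = 9 × 10/510 = 0.1765 V

Final answer: 0.1765 V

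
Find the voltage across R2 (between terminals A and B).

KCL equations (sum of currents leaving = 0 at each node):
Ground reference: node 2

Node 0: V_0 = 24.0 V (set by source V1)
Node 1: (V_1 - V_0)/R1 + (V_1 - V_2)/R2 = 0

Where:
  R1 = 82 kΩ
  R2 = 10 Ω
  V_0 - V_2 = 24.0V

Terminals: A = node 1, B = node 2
R1 and R2 are in series across V1 (node 0 → node 1 → node 2), and the output A–B is taken across R2, so this is a voltage divider.
Series current: I = V1/(R1 + R2) = 24/(82000 + 10) = 24/82010 = 0.0002926 A
V_R2 = I × R2 = V1 × R2/(R1 + R2) = 24 × 10/82010 = 0.002926 V

Final answer: 0.002926 V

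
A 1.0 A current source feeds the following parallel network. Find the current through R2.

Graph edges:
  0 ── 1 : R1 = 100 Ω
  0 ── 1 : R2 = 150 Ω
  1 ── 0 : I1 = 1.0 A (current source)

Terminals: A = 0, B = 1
All resistors sit directly between nodes 0 and 1, so they are in parallel and share one voltage V; the full source current 1 A splits among them.
1/R_par = 1/100 + 1/150 = 0.01667 S  =>  R_par = 60 Ω
V = I × R_par = 1 × 60 = 60 V
I_R2 = V/R2 = 60/150 = 0.4 A

Final answer: 0.4 A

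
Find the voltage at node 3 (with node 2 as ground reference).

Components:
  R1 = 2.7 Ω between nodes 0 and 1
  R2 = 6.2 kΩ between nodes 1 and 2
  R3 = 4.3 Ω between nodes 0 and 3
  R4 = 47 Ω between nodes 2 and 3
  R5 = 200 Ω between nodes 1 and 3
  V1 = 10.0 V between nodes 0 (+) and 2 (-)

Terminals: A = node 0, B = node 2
Nodal analysis, taking node 2 as the 0 V reference.
Source V1 fixes V_0 = 10 V.
KCL at each unknown node (sum of currents leaving = 0; resistances in Ω):
  Node 1: (V_1 - 10)/2.7 + (V_1 - 0)/6200 + (V_1 - V_3)/200 = 0
  Node 3: (V_3 - 10)/4.3 + (V_3 - 0)/47 + (V_3 - V_1)/200 = 0
Collecting terms (coefficients in siemens):
  0.3755·V_1 - 0.005·V_3 = 3.704
  0.2588·V_3 - 0.005·V_1 = 2.326
Determinant D = (0.3755)(0.2588) - (-0.005)(-0.005) = 0.09718
V_1 = [(3.704)(0.2588) - (-0.005)(2.326)]/D = 9.985 V
V_3 = [(0.3755)(2.326) - (3.704)(-0.005)]/D = 9.178 V
The requested potential is V_3 = 9.178 V.

Final answer: V_3 = 9.178 V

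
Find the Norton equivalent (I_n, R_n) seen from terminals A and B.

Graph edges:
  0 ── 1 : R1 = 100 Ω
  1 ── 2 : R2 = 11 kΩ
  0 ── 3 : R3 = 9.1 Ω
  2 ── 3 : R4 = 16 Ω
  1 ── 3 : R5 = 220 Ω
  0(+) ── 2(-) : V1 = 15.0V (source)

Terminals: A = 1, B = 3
Find the Thévenin equivalent first; then I_n = V_th/R_th and R_n = R_th.
Step 1 — V_th is the open-circuit voltage V_A - V_B (nothing connected across the terminals).
Nodal analysis, taking node 2 as the 0 V reference.
Source V1 fixes V_0 = 15 V.
KCL at each unknown node (sum of currents leaving = 0; resistances in Ω):
  Node 1: (V_1 - 15)/100 + (V_1 - 0)/11000 + (V_1 - V_3)/220 = 0
  Node 3: (V_3 - 15)/9.1 + (V_3 - 0)/16 + (V_3 - V_1)/220 = 0
Collecting terms (coefficients in siemens):
  0.01464·V_1 - 0.004545·V_3 = 0.15
  0.1769·V_3 - 0.004545·V_1 = 1.648
Determinant D = (0.01464)(0.1769) - (-0.004545)(-0.004545) = 0.002569
V_1 = [(0.15)(0.1769) - (-0.004545)(1.648)]/D = 13.25 V
V_3 = [(0.01464)(1.648) - (0.15)(-0.004545)]/D = 9.656 V
V_th = V_1 - V_3 = 13.25 - 9.656 = 3.591 V
Step 2 — R_th: zero the source — replace V1 by a short circuit (node 2 merges into node 0) — and find the resistance seen between A (node 1) and B (node 3).
Reduce the network between node 1 (A) and node 3 (B) by series/parallel combination:
  Rp1 = R1 ‖ R2 (parallel, both between nodes 0 and 1) = 1/(1/100 + 1/11000) = 99.1 Ω
  Rp2 = R3 ‖ R4 (parallel, both between nodes 0 and 3) = 1/(1/9.1 + 1/16) = 5.801 Ω
  Rs1 = Rp1 + Rp2 (series, joined only at node 0) = 99.1 + 5.801 = 104.9 Ω
  Rp3 = R5 ‖ Rs1 (parallel, both between nodes 1 and 3) = 1/(1/220 + 1/104.9) = 71.03 Ω
R_th = 71.03 Ω
I_n = V_th/R_th = 3.591/71.03 = 0.05055 A, and R_n = R_th = 71.03 Ω

Final answer: I_n = 0.05055 A, R_n = 71.03 Ω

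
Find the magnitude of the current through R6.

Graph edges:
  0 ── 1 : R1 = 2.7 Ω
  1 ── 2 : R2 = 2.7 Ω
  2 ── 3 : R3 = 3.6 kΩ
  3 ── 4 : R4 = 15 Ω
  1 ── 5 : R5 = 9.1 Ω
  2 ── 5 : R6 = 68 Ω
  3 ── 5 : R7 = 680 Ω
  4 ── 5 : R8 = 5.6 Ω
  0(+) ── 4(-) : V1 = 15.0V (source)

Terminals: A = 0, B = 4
Nodal analysis, taking node 4 as the 0 V reference.
Source V1 fixes V_0 = 15 V.
KCL at each unknown node (sum of currents leaving = 0; resistances in Ω):
  Node 1: (V_1 - 15)/2.7 + (V_1 - V_2)/2.7 + (V_1 - V_5)/9.1 = 0
  Node 2: (V_2 - V_1)/2.7 + (V_2 - V_3)/3600 + (V_2 - V_5)/68 = 0
  Node 3: (V_3 - V_2)/3600 + (V_3 - 0)/15 + (V_3 - V_5)/680 = 0
  Node 5: (V_5 - V_1)/9.1 + (V_5 - V_2)/68 + (V_5 - V_3)/680 + (V_5 - 0)/5.6 = 0
Collecting terms (coefficients in siemens):
  0.8506·V_1 - 0.3704·V_2 - 0.1099·V_5 = 5.556
  0.3854·V_2 - 0.3704·V_1 - 0.0002778·V_3 - 0.01471·V_5 = 0
  0.06842·V_3 - 0.0002778·V_2 - 0.001471·V_5 = 0
  0.3046·V_5 - 0.1099·V_1 - 0.01471·V_2 - 0.001471·V_3 = 0
Solving these 4 simultaneous equations (Gaussian elimination) gives:
  V_1 = 12.51 V, V_2 = 12.22 V, V_3 = 0.1593 V, V_5 = 5.104 V
I_R6 = (V_2 - V_5)/R6 = (12.22 - 5.104)/68 = 0.1046 A
|I_R6| = 0.1046 A

Final answer: |I_R6| = 0.1046 A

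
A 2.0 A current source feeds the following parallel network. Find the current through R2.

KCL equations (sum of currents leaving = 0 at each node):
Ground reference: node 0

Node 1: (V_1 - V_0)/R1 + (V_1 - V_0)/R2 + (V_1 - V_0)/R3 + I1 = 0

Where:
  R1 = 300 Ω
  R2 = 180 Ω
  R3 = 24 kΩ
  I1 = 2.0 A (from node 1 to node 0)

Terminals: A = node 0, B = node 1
All resistors sit directly between nodes 0 and 1, so they are in parallel and share one voltage V; the full source current 2 A splits among them.
1/R_par = 1/300 + 1/180 + 1/24000 = 0.008931 S  =>  R_par = 112 Ω
V = I × R_par = 2 × 112 = 224 V
I_R2 = V/R2 = 224/180 = 1.244 A

Final answer: 1.244 A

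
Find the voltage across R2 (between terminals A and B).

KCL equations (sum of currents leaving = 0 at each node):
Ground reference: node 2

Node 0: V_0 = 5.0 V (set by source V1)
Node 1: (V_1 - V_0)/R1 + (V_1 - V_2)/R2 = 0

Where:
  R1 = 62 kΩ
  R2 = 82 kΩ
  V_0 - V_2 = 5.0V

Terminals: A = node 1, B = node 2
R1 and R2 are in series across V1 (node 0 → node 1 → node 2), and the output A–B is taken across R2, so this is a voltage divider.
Series current: I = V1/(R1 + R2) = 5/(62000 + 82000) = 5/144000 = 0.00003472 A
V_R2 = I × R2 = V1 × R2/(R1 + R2) = 5 × 82000/144000 = 2.847 V

Final answer: 2.847 V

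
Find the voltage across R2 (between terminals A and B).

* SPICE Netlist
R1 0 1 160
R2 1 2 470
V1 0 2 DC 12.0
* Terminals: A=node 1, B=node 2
R1 and R2 are in series across V1 (node 0 → node 1 → node 2), and the output A–B is taken across R2, so this is a voltage divider.
Series current: I = V1/(R1 + R2) = 12/(160 + 470) = 12/630 = 0.01905 A
V_R2 = I × R2 = V1 × R2/(R1 + R2) = 12 × 470/630 = 8.952 V

Final answer: 8.952 V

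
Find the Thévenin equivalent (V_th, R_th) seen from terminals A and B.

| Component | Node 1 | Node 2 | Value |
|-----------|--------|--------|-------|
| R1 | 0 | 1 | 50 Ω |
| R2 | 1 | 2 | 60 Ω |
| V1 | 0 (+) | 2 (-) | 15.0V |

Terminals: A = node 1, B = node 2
Step 1 — V_th is the open-circuit voltage V_A - V_B (nothing connected across the terminals).
Nodal analysis, taking node 2 as the 0 V reference.
Source V1 fixes V_0 = 15 V.
KCL at each unknown node (sum of currents leaving = 0; resistances in Ω):
  Node 1: (V_1 - 15)/50 + (V_1 - 0)/60 = 0
Collecting terms: 0.03667 × V_1 = 0.3  =>  V_1 = 8.182 V
V_th = V_1 - V_2 = 8.182 - 0 = 8.182 V
Step 2 — R_th: zero the source — replace V1 by a short circuit (node 2 merges into node 0) — and find the resistance seen between A (node 1) and B (node 0).
Reduce the network between node 1 (A) and node 0 (B) by series/parallel combination:
  Rp1 = R1 ‖ R2 (parallel, both between nodes 0 and 1) = 1/(1/50 + 1/60) = 27.27 Ω
R_th = 27.27 Ω

Final answer: V_th = 8.182 V, R_th = 27.27 Ω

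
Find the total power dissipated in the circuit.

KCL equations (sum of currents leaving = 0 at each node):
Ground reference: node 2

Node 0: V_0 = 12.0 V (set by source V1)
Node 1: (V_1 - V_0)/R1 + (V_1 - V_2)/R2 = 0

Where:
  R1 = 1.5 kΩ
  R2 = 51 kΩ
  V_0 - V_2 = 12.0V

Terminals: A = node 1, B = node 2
Nodal analysis, taking node 2 as the 0 V reference.
Source V1 fixes V_0 = 12 V.
KCL at each unknown node (sum of currents leaving = 0; resistances in Ω):
  Node 1: (V_1 - 12)/1500 + (V_1 - 0)/51000 = 0
Collecting terms: 0.0006863 × V_1 = 0.008  =>  V_1 = 11.66 V
Power in each resistor, P = (ΔV)²/R:
  P_R1 = (12 - 11.66)²/1500 = 0.00007837 W
  P_R2 = (11.66 - 0)²/51000 = 0.002664 W
P_total = P_R1 + P_R2 = 0.002743 W

Final answer: 0.002743 W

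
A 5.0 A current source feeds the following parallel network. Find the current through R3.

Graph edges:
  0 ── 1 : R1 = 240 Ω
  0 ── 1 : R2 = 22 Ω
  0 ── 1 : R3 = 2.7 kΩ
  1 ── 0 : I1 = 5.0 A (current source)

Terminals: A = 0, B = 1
All resistors sit directly between nodes 0 and 1, so they are in parallel and share one voltage V; the full source current 5 A splits among them.
1/R_par = 1/240 + 1/22 + 1/2700 = 0.04999 S  =>  R_par = 20 Ω
V = I × R_par = 5 × 20 = 100 V
I_R3 = V/R3 = 100/2700 = 0.03704 A

Final answer: 0.03704 A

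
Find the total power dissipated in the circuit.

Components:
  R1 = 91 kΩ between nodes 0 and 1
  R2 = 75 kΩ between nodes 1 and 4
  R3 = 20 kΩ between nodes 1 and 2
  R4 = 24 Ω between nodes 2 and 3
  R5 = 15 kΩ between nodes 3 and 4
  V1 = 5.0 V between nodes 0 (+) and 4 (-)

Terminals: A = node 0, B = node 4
Nodal analysis, taking node 4 as the 0 V reference.
Source V1 fixes V_0 = 5 V.
KCL at each unknown node (sum of currents leaving = 0; resistances in Ω):
  Node 1: (V_1 - 5)/91000 + (V_1 - 0)/75000 + (V_1 - V_2)/20000 = 0
  Node 2: (V_2 - V_1)/20000 + (V_2 - V_3)/24 = 0
  Node 3: (V_3 - V_2)/24 + (V_3 - 0)/15000 = 0
Collecting terms (coefficients in siemens):
  0.00007432·V_1 - 0.00005·V_2 = 0.00005495
  0.04172·V_2 - 0.00005·V_1 - 0.04167·V_3 = 0
  0.04173·V_3 - 0.04167·V_2 = 0
Solving these 3 simultaneous equations (Gaussian elimination) gives:
  V_1 = 1.039 V, V_2 = 0.4458 V, V_3 = 0.4451 V
Power in each resistor, P = (ΔV)²/R:
  P_R1 = (5 - 1.039)²/91000 = 0.0001724 W
  P_R2 = (1.039 - 0)²/75000 = 0.0000144 W
  P_R3 = (1.039 - 0.4458)²/20000 = 0.00001761 W
  P_R4 = (0.4458 - 0.4451)²/24 = 0.00000002113 W
  P_R5 = (0.4451 - 0)²/15000 = 0.0000132 W
P_total = P_R1 + P_R2 + P_R3 + P_R4 + P_R5 = 0.0002176 W

Final answer: 0.0002176 W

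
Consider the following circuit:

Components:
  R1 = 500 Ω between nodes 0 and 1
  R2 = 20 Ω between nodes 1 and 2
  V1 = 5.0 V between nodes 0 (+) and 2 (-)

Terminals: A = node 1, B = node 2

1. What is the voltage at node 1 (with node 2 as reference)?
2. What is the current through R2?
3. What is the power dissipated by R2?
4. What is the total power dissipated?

Nodal analysis, taking node 2 as the 0 V reference.
Source V1 fixes V_0 = 5 V.
KCL at each unknown node (sum of currents leaving = 0; resistances in Ω):
  Node 1: (V_1 - 5)/500 + (V_1 - 0)/20 = 0
Collecting terms: 0.052 × V_1 = 0.01  =>  V_1 = 0.1923 V
Part 1:
  Read off the nodal solution: V_1 = 0.1923 V
Part 2:
  I_R2 = (V_1 - V_2)/R2 = (0.1923 - 0)/20 = 0.009615 A
  Magnitude: I_R2 = 0.009615 A
Part 3:
  I_R2 = (V_1 - V_2)/R2 = (0.1923 - 0)/20 = 0.009615 A
  P_R2 = I_R2² × R2 = (0.009615)² × 20 = 0.001849 W
Part 4:
  Power in each resistor, P = (ΔV)²/R:
    P_R1 = (5 - 0.1923)²/500 = 0.04623 W
    P_R2 = (0.1923 - 0)²/20 = 0.001849 W
  P_total = P_R1 + P_R2 = 0.04808 W

Final answers:
1. V_1 = 0.1923 V
2. I_R2 = 0.009615 A
3. P_R2 = 0.001849 W
4. P_total = 0.04808 W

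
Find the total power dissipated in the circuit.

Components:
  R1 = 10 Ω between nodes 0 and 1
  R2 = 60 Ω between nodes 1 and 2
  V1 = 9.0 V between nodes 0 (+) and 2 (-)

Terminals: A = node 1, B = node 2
Nodal analysis, taking node 2 as the 0 V reference.
Source V1 fixes V_0 = 9 V.
KCL at each unknown node (sum of currents leaving = 0; resistances in Ω):
  Node 1: (V_1 - 9)/10 + (V_1 - 0)/60 = 0
Collecting terms: 0.1167 × V_1 = 0.9  =>  V_1 = 7.714 V
Power in each resistor, P = (ΔV)²/R:
  P_R1 = (9 - 7.714)²/10 = 0.1653 W
  P_R2 = (7.714 - 0)²/60 = 0.9918 W
P_total = P_R1 + P_R2 = 1.157 W

Final answer: 1.157 W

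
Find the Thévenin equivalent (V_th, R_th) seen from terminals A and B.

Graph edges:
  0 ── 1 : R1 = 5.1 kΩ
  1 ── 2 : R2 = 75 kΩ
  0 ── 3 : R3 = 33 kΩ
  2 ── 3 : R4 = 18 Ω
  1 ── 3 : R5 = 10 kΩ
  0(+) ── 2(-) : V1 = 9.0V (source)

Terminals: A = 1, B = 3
Step 1 — V_th is the open-circuit voltage V_A - V_B (nothing connected across the terminals).
Nodal analysis, taking node 2 as the 0 V reference.
Source V1 fixes V_0 = 9 V.
KCL at each unknown node (sum of currents leaving = 0; resistances in Ω):
  Node 1: (V_1 - 9)/5100 + (V_1 - 0)/75000 + (V_1 - V_3)/10000 = 0
  Node 3: (V_3 - 9)/33000 + (V_3 - 0)/18 + (V_3 - V_1)/10000 = 0
Collecting terms (coefficients in siemens):
  0.0003094·V_1 - 0.0001·V_3 = 0.001765
  0.05569·V_3 - 0.0001·V_1 = 0.0002727
Determinant D = (0.0003094)(0.05569) - (-0.0001)(-0.0001) = 0.00001722
V_1 = [(0.001765)(0.05569) - (-0.0001)(0.0002727)]/D = 5.708 V
V_3 = [(0.0003094)(0.0002727) - (0.001765)(-0.0001)]/D = 0.01515 V
V_th = V_1 - V_3 = 5.708 - 0.01515 = 5.693 V
Step 2 — R_th: zero the source — replace V1 by a short circuit (node 2 merges into node 0) — and find the resistance seen between A (node 1) and B (node 3).
Reduce the network between node 1 (A) and node 3 (B) by series/parallel combination:
  Rp1 = R1 ‖ R2 (parallel, both between nodes 0 and 1) = 1/(1/5100 + 1/75000) = 4775 Ω
  Rp2 = R3 ‖ R4 (parallel, both between nodes 0 and 3) = 1/(1/33000 + 1/18) = 17.99 Ω
  Rs1 = Rp1 + Rp2 (series, joined only at node 0) = 4775 + 17.99 = 4793 Ω
  Rp3 = R5 ‖ Rs1 (parallel, both between nodes 1 and 3) = 1/(1/10000 + 1/4793) = 3240 Ω
R_th = 3.24 kΩ

Final answer: V_th = 5.693 V, R_th = 3.24 kΩ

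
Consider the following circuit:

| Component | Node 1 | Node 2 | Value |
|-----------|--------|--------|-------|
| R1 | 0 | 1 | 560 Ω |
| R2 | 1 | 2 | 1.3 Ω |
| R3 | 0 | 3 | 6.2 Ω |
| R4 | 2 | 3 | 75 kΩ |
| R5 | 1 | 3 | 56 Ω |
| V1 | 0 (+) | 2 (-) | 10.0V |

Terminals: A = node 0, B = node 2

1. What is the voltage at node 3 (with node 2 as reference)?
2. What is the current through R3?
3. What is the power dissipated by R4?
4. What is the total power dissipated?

Nodal analysis, taking node 2 as the 0 V reference.
Source V1 fixes V_0 = 10 V.
KCL at each unknown node (sum of currents leaving = 0; resistances in Ω):
  Node 1: (V_1 - 10)/560 + (V_1 - 0)/1.3 + (V_1 - V_3)/56 = 0
  Node 3: (V_3 - 10)/6.2 + (V_3 - 0)/75000 + (V_3 - V_1)/56 = 0
Collecting terms (coefficients in siemens):
  0.7889·V_1 - 0.01786·V_3 = 0.01786
  0.1792·V_3 - 0.01786·V_1 = 1.613
Determinant D = (0.7889)(0.1792) - (-0.01786)(-0.01786) = 0.141
V_1 = [(0.01786)(0.1792) - (-0.01786)(1.613)]/D = 0.2269 V
V_3 = [(0.7889)(1.613) - (0.01786)(-0.01786)]/D = 9.025 V
Part 1:
  Read off the nodal solution: V_3 = 9.025 V
Part 2:
  I_R3 = (V_0 - V_3)/R3 = (10 - 9.025)/6.2 = 0.1572 A
  Magnitude: I_R3 = 0.1572 A
Part 3:
  I_R4 = (V_2 - V_3)/R4 = (0 - 9.025)/75000 = -0.0001203 A
  P_R4 = I_R4² × R4 = (-0.0001203)² × 75000 = 0.001086 W
Part 4:
  Power in each resistor, P = (ΔV)²/R:
    P_R1 = (10 - 0.2269)²/560 = 0.1706 W
    P_R2 = (0.2269 - 0)²/1.3 = 0.03961 W
    P_R3 = (10 - 9.025)²/6.2 = 0.1533 W
    P_R4 = (0 - 9.025)²/75000 = 0.001086 W
    P_R5 = (0.2269 - 9.025)²/56 = 1.382 W
  P_total = P_R1 + P_R2 + P_R3 + P_R4 + P_R5 = 1.747 W

Final answers:
1. V_3 = 9.025 V
2. I_R3 = 0.1572 A
3. P_R4 = 0.001086 W
4. P_total = 1.747 W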